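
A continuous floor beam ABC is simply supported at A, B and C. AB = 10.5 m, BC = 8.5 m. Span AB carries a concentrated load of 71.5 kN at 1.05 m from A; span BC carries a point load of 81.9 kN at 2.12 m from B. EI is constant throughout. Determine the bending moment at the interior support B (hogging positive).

Release continuity at B by inserting a hinge; the redundant is the internal moment M_B. The primary structure is two simply-supported spans AB and BC.
End slopes at the hinge B, treating each span as simply supported:
  span AB: point load 71.5 at a = 1.05: Pab(L + a)/(6LEI) = 130.1/EI
  span BC: point load 81.9 at a = 2.12: Pab(L + b)/(6LEI) = 323.2/EI
  relative rotation θ_0 = (130.1 + 323.2)/EI = 453.3/EI
A unit hogging moment at B produces rotation L₁/(3EI) + L₂/(3EI) = 6.333/EI.
Slope continuity at B: θ_0 = M_B·6.333/EI, so M_B = 453.3/6.333 = 71.57 kN·m (hogging).

M_B = 71.57 kN·m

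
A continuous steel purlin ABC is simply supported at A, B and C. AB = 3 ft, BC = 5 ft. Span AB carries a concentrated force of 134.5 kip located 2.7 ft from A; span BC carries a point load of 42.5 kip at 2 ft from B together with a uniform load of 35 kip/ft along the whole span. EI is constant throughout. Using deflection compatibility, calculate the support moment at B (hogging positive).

M_B = 106.8 kip·ft

Release continuity at B by inserting a hinge; the redundant is the internal moment M_B. The primary structure is two simply-supported spans AB and BC.
Discontinuity in slope at B on the released structure — sum the simple-span end rotations:
  span AB: point load 134.5 at a = 2.7: Pab(L + a)/(6LEI) = 34.5/EI
  span BC: point load 42.5 at a = 2: Pab(L + b)/(6LEI) = 68/EI
  span BC: UDL 35: wL³/(24EI) = 182.3/EI
  relative rotation θ_0 = (34.5 + 250.3)/EI = 284.8/EI
A unit hogging moment at B produces rotation L₁/(3EI) + L₂/(3EI) = 2.667/EI.
Slope continuity at B: θ_0 = M_B·2.667/EI, so M_B = 284.8/2.667 = 106.8 kip·ft (hogging).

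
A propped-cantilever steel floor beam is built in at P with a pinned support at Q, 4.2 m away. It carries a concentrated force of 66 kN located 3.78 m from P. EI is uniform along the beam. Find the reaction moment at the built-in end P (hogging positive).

Take the reaction at Q as the redundant and release it; the primary structure is a cantilever fixed at P.
Downward deflection at the released point Q due to the loads:
  point load 66 at a = 3.78: Pa²(3L − a)/(6EI) = 1386/EI
Tip deflection under a unit load at Q: L³/(3EI) = 24.7/EI.
The prop prevents deflection at Q: R_Q = δ_0/δ_{QQ} = 1386/24.7 = 56.13 kN.
Moment equilibrium about P: M_P = Σ(load moments about P) − R_Q·L = 249.5 − 56.13×4.2 = 13.72 kN·m.

M_P = 13.72 kN·m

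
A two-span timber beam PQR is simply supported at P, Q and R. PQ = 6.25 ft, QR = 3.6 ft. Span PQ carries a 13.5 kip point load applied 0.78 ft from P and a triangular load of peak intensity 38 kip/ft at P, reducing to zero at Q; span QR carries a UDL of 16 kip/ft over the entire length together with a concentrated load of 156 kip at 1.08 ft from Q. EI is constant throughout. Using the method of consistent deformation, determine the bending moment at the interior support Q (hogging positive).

Release continuity at Q by inserting a hinge; the redundant is the internal moment M_Q. The primary structure is two simply-supported spans PQ and QR.
End slopes at the hinge Q, treating each span as simply supported:
  span PQ: point load 13.5 at a = 0.78: Pab(L + a)/(6LEI) = 10.8/EI
  span PQ: triangular load, peak 38: 7w₀L³/(360EI) = 180.4/EI
  span QR: UDL 16: wL³/(24EI) = 31.1/EI
  span QR: point load 156 at a = 1.08: Pab(L + b)/(6LEI) = 120.3/EI
  relative rotation θ_0 = (191.2 + 151.4)/EI = 342.6/EI
A unit hogging moment at Q produces rotation L₁/(3EI) + L₂/(3EI) = 3.283/EI.
Compatibility: M_Q·(L₁+L₂)/(3EI) = θ_0, giving M_Q = 104.3 kip·ft (hogging).

M_Q = 104.3 kip·ft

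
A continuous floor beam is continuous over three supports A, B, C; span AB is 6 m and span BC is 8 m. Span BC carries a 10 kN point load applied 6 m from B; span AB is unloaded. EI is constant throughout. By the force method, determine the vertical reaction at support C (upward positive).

R_C = 6.83 kN

Release continuity at B by inserting a hinge; the redundant is the internal moment M_B. The primary structure is two simply-supported spans AB and BC.
End slopes at the hinge B, treating each span as simply supported:
  span BC: point load 10 at a = 6: Pab(L + b)/(6LEI) = 25/EI
  relative rotation θ_0 = (0 + 25)/EI = 25/EI
A unit hogging moment at B produces rotation L₁/(3EI) + L₂/(3EI) = 4.667/EI.
Slope continuity at B: θ_0 = M_B·4.667/EI, so M_B = 25/4.667 = 5.357 kN·m (hogging).
Span BC, ΣM about C: R_B^{BC}·8 = 20 + 5.357, so R_B^{BC} = 3.17 kN and R_C = 10 − 3.17 = 6.83 kN.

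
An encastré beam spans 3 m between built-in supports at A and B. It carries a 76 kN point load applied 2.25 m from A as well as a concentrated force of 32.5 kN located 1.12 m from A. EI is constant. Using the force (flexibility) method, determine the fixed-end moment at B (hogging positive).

Take the two fixed-end moments M_A, M_B as redundants; the released structure is the simple span AB.
End rotations of the released simple span under the applied load (×1/EI):
  at A: point load 76 at a = 2.25: Pab(L + b)/(6LEI) = 26.72/EI
  at B: point load 76 at a = 2.25: Pab(L + a)/(6LEI) = 37.41/EI
  at A: point load 32.5 at a = 1.12: Pab(L + b)/(6LEI) = 18.55/EI
  at B: point load 32.5 at a = 1.12: Pab(L + a)/(6LEI) = 15.66/EI
  θ_A0 = 45.27/EI,  θ_B0 = 53.07/EI
Flexibility coefficients: a unit moment at one end gives L/(3EI) there and L/(6EI) at the far end, so f₁₁ = f₂₂ = 1/EI and f₁₂ = f₂₁ = 0.5/EI.
Compatibility — zero rotation at each built-in end:
  1 M_A + 0.5 M_B = 45.27
  0.5 M_A + 1 M_B = 53.07
Solving the pair gives M_A = 24.98 kN·m and M_B = 40.58 kN·m (hogging).

M_B = 40.58 kN·m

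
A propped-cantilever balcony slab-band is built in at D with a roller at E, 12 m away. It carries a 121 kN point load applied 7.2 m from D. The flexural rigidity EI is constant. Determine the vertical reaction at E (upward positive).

Take the reaction at E as the redundant and release it; the primary structure is a cantilever fixed at D.
Free-end deflection of the primary structure under the applied loading (downward +):
  point load 121 at a = 7.2: Pa²(3L − a)/(6EI) = 30109/EI
Flexibility coefficient — unit upward force at E: δ_{EE} = L³/(3EI) = 576/EI.
Compatibility at E: δ_0 − R_E·δ_{EE} = 0, so R_E = 30109/576 = 52.27 kN.

R_E = 52.27 kN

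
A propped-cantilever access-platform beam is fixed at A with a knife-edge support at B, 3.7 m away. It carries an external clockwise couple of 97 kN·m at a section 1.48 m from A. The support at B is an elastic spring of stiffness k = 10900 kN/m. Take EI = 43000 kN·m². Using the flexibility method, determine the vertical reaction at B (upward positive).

R_B = 20.4 kN

Take the reaction at B as the redundant and release it; the primary structure is a cantilever fixed at A.
Downward deflection at the released point B due to the loads:
  clockwise couple 97 at a = 1.48: M₀a(2L − a)/(2EI) = 424.9/EI
Tip deflection under a unit load at B: L³/(3EI) = 16.88/EI.
With EI = 43000 kN·m²: δ_0 = 0.009882 m and δ_{BB} = 0.000393 m/kN.
Compatibility — the spring shortens by R_B/k under the reaction it provides: δ_0 − R_B·δ_{BB} = R_B/k. With 1/k = 0.000092 m/kN, R_B = δ_0 / (δ_{BB} + 1/k) = 0.009882 / (0.000393 + 0.000092) = 20.4 kN.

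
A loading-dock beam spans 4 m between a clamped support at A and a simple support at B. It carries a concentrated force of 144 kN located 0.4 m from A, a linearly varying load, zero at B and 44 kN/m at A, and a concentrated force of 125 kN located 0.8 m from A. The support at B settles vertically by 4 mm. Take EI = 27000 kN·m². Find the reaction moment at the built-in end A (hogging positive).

Remove the prop at B; the released (primary) structure is a cantilever built in at A.
Primary-structure tip deflection at B by superposition:
  point load 144 at a = 0.4: Pa²(3L − a)/(6EI) = 44.54/EI
  triangular load, peak 44 at the fixed end: w₀L⁴/(30EI) = 375.5/EI
  point load 125 at a = 0.8: Pa²(3L − a)/(6EI) = 149.3/EI
  δ_0 = 569.3/EI
Flexibility coefficient — unit upward force at B: δ_{BB} = L³/(3EI) = 21.33/EI.
With EI = 27000 kN·m²: δ_0 = 0.021087 m and δ_{BB} = 0.00079 m/kN.
Compatibility — the beam at B must follow the support down by 0.004 m: δ_0 − R_B·δ_{BB} = 0.004, so R_B = (0.021087 − 0.004)/0.00079 = 21.63 kN.
Moment equilibrium about A: M_A = Σ(load moments about A) − R_B·L = 274.9 − 21.63×4 = 188.4 kN·m.

M_A = 188.4 kN·m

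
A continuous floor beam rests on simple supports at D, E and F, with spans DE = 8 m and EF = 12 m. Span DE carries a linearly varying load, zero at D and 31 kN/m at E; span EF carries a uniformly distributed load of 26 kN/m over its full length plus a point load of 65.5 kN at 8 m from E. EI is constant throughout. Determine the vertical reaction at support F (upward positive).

R_F = 166 kN

Take M_E as the redundant. Released structure: two simple spans DE and EF with a hinge at E.
Discontinuity in slope at E on the released structure — sum the simple-span end rotations:
  span DE: triangular load, peak 31: w₀L³/(45EI) = 352.7/EI
  span EF: UDL 26: wL³/(24EI) = 1872/EI
  span EF: point load 65.5 at a = 8: Pab(L + b)/(6LEI) = 465.8/EI
  relative rotation θ_0 = (352.7 + 2338)/EI = 2690/EI
A unit hogging moment at E produces rotation L₁/(3EI) + L₂/(3EI) = 6.667/EI.
Slope continuity at E: θ_0 = M_E·6.667/EI, so M_E = 2690/6.667 = 403.6 kN·m (hogging).
Span EF, ΣM about F: R_E^{EF}·12 = 2134 + 403.6, so R_E^{EF} = 211.5 kN and R_F = 377.5 − 211.5 = 166 kN.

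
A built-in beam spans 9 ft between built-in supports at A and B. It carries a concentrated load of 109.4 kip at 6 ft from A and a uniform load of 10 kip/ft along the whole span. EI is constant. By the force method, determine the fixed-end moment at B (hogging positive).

Release both end moments; the primary structure is a simply-supported span AB with redundants M_A and M_B.
On the primary (simply-supported) span, the end slopes from the loading are:
  at A: point load 109.4 at a = 6: Pab(L + b)/(6LEI) = 437.6/EI
  at B: point load 109.4 at a = 6: Pab(L + a)/(6LEI) = 547/EI
  at A: UDL 10: wL³/(24EI) = 303.8/EI
  at B: UDL 10: wL³/(24EI) = 303.8/EI
  θ_A0 = 741.4/EI,  θ_B0 = 850.8/EI
Flexibility coefficients: a unit moment at one end gives L/(3EI) there and L/(6EI) at the far end, so f₁₁ = f₂₂ = 3/EI and f₁₂ = f₂₁ = 1.5/EI.
Compatibility — zero rotation at each built-in end:
  3 M_A + 1.5 M_B = 741.4
  1.5 M_A + 3 M_B = 850.8
Solving the pair gives M_A = 140.4 kip·ft and M_B = 213.4 kip·ft (hogging).

M_B = 213.4 kip·ft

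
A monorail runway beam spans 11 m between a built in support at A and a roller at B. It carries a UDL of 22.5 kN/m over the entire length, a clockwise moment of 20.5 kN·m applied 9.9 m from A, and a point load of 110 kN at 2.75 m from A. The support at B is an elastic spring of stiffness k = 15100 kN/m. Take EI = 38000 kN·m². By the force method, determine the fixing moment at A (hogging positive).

Release the roller at B. Primary structure: cantilever fixed at A.
Primary-structure tip deflection at B by superposition:
  UDL 22.5: wL⁴/(8EI) = 41178/EI
  clockwise couple 20.5 at a = 9.9: M₀a(2L − a)/(2EI) = 1228/EI
  point load 110 at a = 2.75: Pa²(3L − a)/(6EI) = 4194/EI
  δ_0 = 46600/EI
Tip deflection under a unit load at B: L³/(3EI) = 443.7/EI.
With EI = 38000 kN·m²: δ_0 = 1.2263 m and δ_{BB} = 0.011675 m/kN.
Compatibility — the spring shortens by R_B/k under the reaction it provides: δ_0 − R_B·δ_{BB} = R_B/k. With 1/k = 0.000066 m/kN, R_B = δ_0 / (δ_{BB} + 1/k) = 1.2263 / (0.011675 + 0.000066) = 104.4 kN.
Moment equilibrium about A: M_A = Σ(load moments about A) − R_B·L = 1684 − 104.4×11 = 535.4 kN·m.

M_A = 535.4 kN·m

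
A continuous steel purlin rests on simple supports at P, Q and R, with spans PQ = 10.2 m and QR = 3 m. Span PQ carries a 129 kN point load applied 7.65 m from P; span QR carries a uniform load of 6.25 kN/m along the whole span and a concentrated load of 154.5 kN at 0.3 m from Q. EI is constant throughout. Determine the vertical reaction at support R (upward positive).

Release continuity at Q by inserting a hinge; the redundant is the internal moment M_Q. The primary structure is two simply-supported spans PQ and QR.
Rotations at Q on the released spans (each span's end-slope, ×1/EI):
  span PQ: point load 129 at a = 7.65: Pab(L + a)/(6LEI) = 734/EI
  span QR: UDL 6.25: wL³/(24EI) = 7.031/EI
  span QR: point load 154.5 at a = 0.3: Pab(L + b)/(6LEI) = 39.63/EI
  relative rotation θ_0 = (734 + 46.66)/EI = 780.6/EI
A unit hogging moment at Q produces rotation L₁/(3EI) + L₂/(3EI) = 4.4/EI.
Slope continuity at Q: θ_0 = M_Q·4.4/EI, so M_Q = 780.6/4.4 = 177.4 kN·m (hogging).
Span QR, ΣM about R: R_Q^{QR}·3 = 445.3 + 177.4, so R_Q^{QR} = 207.6 kN and R_R = 173.2 − 207.6 = -34.31 kN.

R_R = -34.31 kN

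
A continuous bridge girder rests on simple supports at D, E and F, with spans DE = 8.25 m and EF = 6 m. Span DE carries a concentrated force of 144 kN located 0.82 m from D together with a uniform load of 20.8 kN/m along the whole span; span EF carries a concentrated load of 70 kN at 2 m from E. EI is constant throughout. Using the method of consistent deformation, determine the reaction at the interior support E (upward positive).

R_E = 195.4 kN

Take M_E as the redundant. Released structure: two simple spans DE and EF with a hinge at E.
End slopes at the hinge E, treating each span as simply supported:
  span DE: point load 144 at a = 0.82: Pab(L + a)/(6LEI) = 160.8/EI
  span DE: UDL 20.8: wL³/(24EI) = 486.6/EI
  span EF: point load 70 at a = 2: Pab(L + b)/(6LEI) = 155.6/EI
  relative rotation θ_0 = (647.4 + 155.6)/EI = 803/EI
A unit hogging moment at E produces rotation L₁/(3EI) + L₂/(3EI) = 4.75/EI.
Compatibility: M_E·(L₁+L₂)/(3EI) = θ_0, giving M_E = 169 kN·m (hogging).
Span DE, ΣM about D with M_E applied at E: R_E^{DE}·8.25 = 825.9 + 169, so R_E^{DE} = 120.6 kN and R_D = 315.6 − 120.6 = 195 kN.
Span EF, ΣM about F: R_E^{EF}·6 = 280 + 169, so R_E^{EF} = 74.84 kN and R_F = 70 − 74.84 = -4.841 kN.
R_E = 120.6 + 74.84 = 195.4 kN.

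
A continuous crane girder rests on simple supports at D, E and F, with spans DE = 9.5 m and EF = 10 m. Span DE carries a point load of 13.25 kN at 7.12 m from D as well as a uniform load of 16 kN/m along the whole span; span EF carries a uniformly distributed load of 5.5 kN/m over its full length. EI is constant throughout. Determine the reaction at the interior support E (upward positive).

Release continuity at E by inserting a hinge; the redundant is the internal moment M_E. The primary structure is two simply-supported spans DE and EF.
Discontinuity in slope at E on the released structure — sum the simple-span end rotations:
  span DE: point load 13.25 at a = 7.12: Pab(L + a)/(6LEI) = 65.47/EI
  span DE: UDL 16: wL³/(24EI) = 571.6/EI
  span EF: UDL 5.5: wL³/(24EI) = 229.2/EI
  relative rotation θ_0 = (637.1 + 229.2)/EI = 866.2/EI
A unit hogging moment at E produces rotation L₁/(3EI) + L₂/(3EI) = 6.5/EI.
Compatibility: M_E·(L₁+L₂)/(3EI) = θ_0, giving M_E = 133.3 kN·m (hogging).
Span DE, ΣM about D with M_E applied at E: R_E^{DE}·9.5 = 816.3 + 133.3, so R_E^{DE} = 99.96 kN and R_D = 165.2 − 99.96 = 65.29 kN.
Span EF, ΣM about F: R_E^{EF}·10 = 275 + 133.3, so R_E^{EF} = 40.83 kN and R_F = 55 − 40.83 = 14.17 kN.
R_E = 99.96 + 40.83 = 140.8 kN.

R_E = 140.8 kN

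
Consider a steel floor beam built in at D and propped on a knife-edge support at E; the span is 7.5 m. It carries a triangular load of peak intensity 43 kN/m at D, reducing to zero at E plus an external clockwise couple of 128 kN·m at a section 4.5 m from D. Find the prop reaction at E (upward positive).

Remove the prop at E; the released (primary) structure is a cantilever built in at D.
Free-end deflection of the primary structure under the applied loading (downward +):
  triangular load, peak 43 at the fixed end: w₀L⁴/(30EI) = 4535/EI
  clockwise couple 128 at a = 4.5: M₀a(2L − a)/(2EI) = 3024/EI
  δ_0 = 7559/EI
Tip deflection under a unit load at E: L³/(3EI) = 140.6/EI.
Compatibility at E: δ_0 − R_E·δ_{EE} = 0, so R_E = 7559/140.6 = 53.75 kN.

R_E = 53.75 kN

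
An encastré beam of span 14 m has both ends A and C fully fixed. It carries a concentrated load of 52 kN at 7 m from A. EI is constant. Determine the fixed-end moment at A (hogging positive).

Take the two fixed-end moments M_A, M_C as redundants; the released structure is the simple span AC.
Simple-span end rotations at A and C under the given loads:
  at A: point load 52 at a = 7: Pab(L + b)/(6LEI) = 637/EI
  at C: point load 52 at a = 7: Pab(L + a)/(6LEI) = 637/EI
  θ_A0 = 637/EI,  θ_C0 = 637/EI
Flexibility coefficients: a unit moment at one end gives L/(3EI) there and L/(6EI) at the far end, so f₁₁ = f₂₂ = 4.667/EI and f₁₂ = f₂₁ = 2.333/EI.
Compatibility — zero rotation at each built-in end:
  4.667 M_A + 2.333 M_C = 637
  2.333 M_A + 4.667 M_C = 637
Solving the pair gives M_A = 91 kN·m and M_C = 91 kN·m (hogging).

M_A = 91 kN·m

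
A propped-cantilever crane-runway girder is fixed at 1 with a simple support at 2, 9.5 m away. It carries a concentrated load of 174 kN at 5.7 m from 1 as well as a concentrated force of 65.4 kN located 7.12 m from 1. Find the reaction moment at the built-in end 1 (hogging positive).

M_1 = 350.6 kN·m

Remove the prop at 2; the released (primary) structure is a cantilever built in at 1.
Deflection at 2 on the released cantilever, summing each load's contribution:
  point load 174 at a = 5.7: Pa²(3L − a)/(6EI) = 21482/EI
  point load 65.4 at a = 7.12: Pa²(3L − a)/(6EI) = 11814/EI
  δ_0 = 33296/EI
Tip deflection under a unit load at 2: L³/(3EI) = 285.8/EI.
Compatibility at 2: δ_0 − R_2·δ_{22} = 0, so R_2 = 33296/285.8 = 116.5 kN.
Moment equilibrium about 1: M_1 = Σ(load moments about 1) − R_2·L = 1457 − 116.5×9.5 = 350.6 kN·m.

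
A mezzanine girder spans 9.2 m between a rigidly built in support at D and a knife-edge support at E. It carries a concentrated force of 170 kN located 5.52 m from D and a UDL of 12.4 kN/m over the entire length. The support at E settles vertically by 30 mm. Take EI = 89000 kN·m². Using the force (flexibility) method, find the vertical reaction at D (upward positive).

R_D = 178.1 kN

Release the roller at E. Primary structure: cantilever fixed at D.
Deflection at E on the released cantilever, summing each load's contribution:
  point load 170 at a = 5.52: Pa²(3L − a)/(6EI) = 19062/EI
  UDL 12.4: wL⁴/(8EI) = 11104/EI
  δ_0 = 30166/EI
Flexibility coefficient — unit upward force at E: δ_{EE} = L³/(3EI) = 259.6/EI.
With EI = 89000 kN·m²: δ_0 = 0.33895 m and δ_{EE} = 0.002916 m/kN.
Compatibility — the beam at E must follow the support down by 0.03 m: δ_0 − R_E·δ_{EE} = 0.03, so R_E = (0.33895 − 0.03)/0.002916 = 105.9 kN.
Vertical equilibrium: R_D = ΣP − R_E = 284.1 − 105.9 = 178.1 kN.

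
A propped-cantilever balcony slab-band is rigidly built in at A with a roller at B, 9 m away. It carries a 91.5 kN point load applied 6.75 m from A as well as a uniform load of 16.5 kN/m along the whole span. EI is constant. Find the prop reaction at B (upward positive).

R_B = 113.6 kN

Choose R_B as the redundant. The primary structure is the cantilever fixed at A.
Free-end deflection of the primary structure under the applied loading (downward +):
  point load 91.5 at a = 6.75: Pa²(3L − a)/(6EI) = 14070/EI
  UDL 16.5: wL⁴/(8EI) = 13532/EI
  δ_0 = 27602/EI
Tip deflection under a unit load at B: L³/(3EI) = 243/EI.
Compatibility at B: δ_0 − R_B·δ_{BB} = 0, so R_B = 27602/243 = 113.6 kN.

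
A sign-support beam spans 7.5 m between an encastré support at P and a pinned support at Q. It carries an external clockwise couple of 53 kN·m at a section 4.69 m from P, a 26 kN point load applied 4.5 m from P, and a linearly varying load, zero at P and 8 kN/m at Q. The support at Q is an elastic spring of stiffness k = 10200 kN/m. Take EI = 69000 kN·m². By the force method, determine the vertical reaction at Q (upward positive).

R_Q = 35.15 kN

Release the roller at Q. Primary structure: cantilever fixed at P.
Free-end deflection of the primary structure under the applied loading (downward +):
  clockwise couple 53 at a = 4.69: M₀a(2L − a)/(2EI) = 1281/EI
  point load 26 at a = 4.5: Pa²(3L − a)/(6EI) = 1580/EI
  triangular load, peak 8 at the free end: 11w₀L⁴/(120EI) = 2320/EI
  δ_0 = 5181/EI
Tip deflection under a unit load at Q: L³/(3EI) = 140.6/EI.
With EI = 69000 kN·m²: δ_0 = 0.07509 m and δ_{QQ} = 0.002038 m/kN.
Compatibility — the spring shortens by R_Q/k under the reaction it provides: δ_0 − R_Q·δ_{QQ} = R_Q/k. With 1/k = 0.000098 m/kN, R_Q = δ_0 / (δ_{QQ} + 1/k) = 0.07509 / (0.002038 + 0.000098) = 35.15 kN.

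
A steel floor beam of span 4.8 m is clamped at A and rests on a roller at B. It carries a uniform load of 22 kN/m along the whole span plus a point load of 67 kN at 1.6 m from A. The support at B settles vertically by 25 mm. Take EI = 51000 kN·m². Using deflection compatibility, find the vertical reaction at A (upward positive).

Take the reaction at B as the redundant and release it; the primary structure is a cantilever fixed at A.
Downward deflection at the released point B due to the loads:
  UDL 22: wL⁴/(8EI) = 1460/EI
  point load 67 at a = 1.6: Pa²(3L − a)/(6EI) = 365.9/EI
  δ_0 = 1826/EI
Flexibility coefficient — unit upward force at B: δ_{BB} = L³/(3EI) = 36.86/EI.
With EI = 51000 kN·m²: δ_0 = 0.035799 m and δ_{BB} = 0.000723 m/kN.
Compatibility — the beam at B must follow the support down by 0.025 m: δ_0 − R_B·δ_{BB} = 0.025, so R_B = (0.035799 − 0.025)/0.000723 = 14.94 kN.
Vertical equilibrium: R_A = ΣP − R_B = 172.6 − 14.94 = 157.7 kN.

R_A = 157.7 kN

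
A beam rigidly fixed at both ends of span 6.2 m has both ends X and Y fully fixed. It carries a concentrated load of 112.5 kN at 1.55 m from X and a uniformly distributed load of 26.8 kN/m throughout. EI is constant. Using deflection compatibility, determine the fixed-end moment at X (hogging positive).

Release both end moments; the primary structure is a simply-supported span XY with redundants M_X and M_Y.
Simple-span end rotations at X and Y under the given loads:
  at X: point load 112.5 at a = 1.55: Pab(L + b)/(6LEI) = 236.5/EI
  at Y: point load 112.5 at a = 1.55: Pab(L + a)/(6LEI) = 168.9/EI
  at X: UDL 26.8: wL³/(24EI) = 266.1/EI
  at Y: UDL 26.8: wL³/(24EI) = 266.1/EI
  θ_X0 = 502.6/EI,  θ_Y0 = 435.1/EI
Flexibility coefficients: a unit moment at one end gives L/(3EI) there and L/(6EI) at the far end, so f₁₁ = f₂₂ = 2.067/EI and f₁₂ = f₂₁ = 1.033/EI.
Compatibility — zero rotation at each built-in end:
  2.067 M_X + 1.033 M_Y = 502.6
  1.033 M_X + 2.067 M_Y = 435.1
Solving the pair gives M_X = 183.9 kN·m and M_Y = 118.5 kN·m (hogging).

M_X = 183.9 kN·m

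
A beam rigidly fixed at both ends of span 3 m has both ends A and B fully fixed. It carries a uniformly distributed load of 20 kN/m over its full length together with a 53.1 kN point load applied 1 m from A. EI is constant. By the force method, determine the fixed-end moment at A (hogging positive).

Take the two fixed-end moments M_A, M_B as redundants; the released structure is the simple span AB.
On the primary (simply-supported) span, the end slopes from the loading are:
  at A: UDL 20: wL³/(24EI) = 22.5/EI
  at B: UDL 20: wL³/(24EI) = 22.5/EI
  at A: point load 53.1 at a = 1: Pab(L + b)/(6LEI) = 29.5/EI
  at B: point load 53.1 at a = 1: Pab(L + a)/(6LEI) = 23.6/EI
  θ_A0 = 52/EI,  θ_B0 = 46.1/EI
Flexibility coefficients: a unit moment at one end gives L/(3EI) there and L/(6EI) at the far end, so f₁₁ = f₂₂ = 1/EI and f₁₂ = f₂₁ = 0.5/EI.
Compatibility — zero rotation at each built-in end:
  1 M_A + 0.5 M_B = 52
  0.5 M_A + 1 M_B = 46.1
Solving the pair gives M_A = 38.6 kN·m and M_B = 26.8 kN·m (hogging).

M_A = 38.6 kN·m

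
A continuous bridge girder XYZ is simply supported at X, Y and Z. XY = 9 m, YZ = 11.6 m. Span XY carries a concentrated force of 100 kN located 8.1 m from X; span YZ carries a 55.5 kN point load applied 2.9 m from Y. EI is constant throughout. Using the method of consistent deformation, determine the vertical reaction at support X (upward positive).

Take M_Y as the redundant. Released structure: two simple spans XY and YZ with a hinge at Y.
Discontinuity in slope at Y on the released structure — sum the simple-span end rotations:
  span XY: point load 100 at a = 8.1: Pab(L + a)/(6LEI) = 230.8/EI
  span YZ: point load 55.5 at a = 2.9: Pab(L + b)/(6LEI) = 408.4/EI
  relative rotation θ_0 = (230.8 + 408.4)/EI = 639.3/EI
A unit hogging moment at Y produces rotation L₁/(3EI) + L₂/(3EI) = 6.867/EI.
Compatibility: M_Y·(L₁+L₂)/(3EI) = θ_0, giving M_Y = 93.1 kN·m (hogging).
Span XY, ΣM about X with M_Y applied at Y: R_Y^{XY}·9 = 810 + 93.1, so R_Y^{XY} = 100.3 kN and R_X = 100 − 100.3 = -0.344 kN.

R_X = -0.344 kN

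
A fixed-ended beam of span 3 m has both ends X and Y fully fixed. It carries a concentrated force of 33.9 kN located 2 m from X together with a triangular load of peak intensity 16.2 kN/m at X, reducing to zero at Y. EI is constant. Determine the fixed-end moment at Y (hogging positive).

M_Y = 19.93 kN·m

Take the two fixed-end moments M_X, M_Y as redundants; the released structure is the simple span XY.
On the primary (simply-supported) span, the end slopes from the loading are:
  at X: point load 33.9 at a = 2: Pab(L + b)/(6LEI) = 15.07/EI
  at Y: point load 33.9 at a = 2: Pab(L + a)/(6LEI) = 18.83/EI
  at X: triangular load, peak 16.2: w₀L³/(45EI) = 9.72/EI
  at Y: triangular load, peak 16.2: 7w₀L³/(360EI) = 8.505/EI
  θ_X0 = 24.79/EI,  θ_Y0 = 27.34/EI
Flexibility coefficients: a unit moment at one end gives L/(3EI) there and L/(6EI) at the far end, so f₁₁ = f₂₂ = 1/EI and f₁₂ = f₂₁ = 0.5/EI.
Compatibility — zero rotation at each built-in end:
  1 M_X + 0.5 M_Y = 24.79
  0.5 M_X + 1 M_Y = 27.34
Solving the pair gives M_X = 14.82 kN·m and M_Y = 19.93 kN·m (hogging).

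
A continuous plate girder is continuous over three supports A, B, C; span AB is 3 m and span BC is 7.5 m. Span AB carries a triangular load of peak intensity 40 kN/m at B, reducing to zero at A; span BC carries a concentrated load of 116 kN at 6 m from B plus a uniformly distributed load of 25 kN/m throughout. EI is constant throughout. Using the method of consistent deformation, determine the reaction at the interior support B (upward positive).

Insert a hinge at B; M_B is the redundant, and each span becomes simply supported.
End slopes at the hinge B, treating each span as simply supported:
  span AB: triangular load, peak 40: w₀L³/(45EI) = 24/EI
  span BC: point load 116 at a = 6: Pab(L + b)/(6LEI) = 208.8/EI
  span BC: UDL 25: wL³/(24EI) = 439.5/EI
  relative rotation θ_0 = (24 + 648.3)/EI = 672.3/EI
A unit hogging moment at B produces rotation L₁/(3EI) + L₂/(3EI) = 3.5/EI.
Slope continuity at B: θ_0 = M_B·3.5/EI, so M_B = 672.3/3.5 = 192.1 kN·m (hogging).
Span AB, ΣM about A with M_B applied at B: R_B^{AB}·3 = 120 + 192.1, so R_B^{AB} = 104 kN and R_A = 60 − 104 = -44.02 kN.
Span BC, ΣM about C: R_B^{BC}·7.5 = 877.1 + 192.1, so R_B^{BC} = 142.6 kN and R_C = 303.5 − 142.6 = 160.9 kN.
R_B = 104 + 142.6 = 246.6 kN.

R_B = 246.6 kN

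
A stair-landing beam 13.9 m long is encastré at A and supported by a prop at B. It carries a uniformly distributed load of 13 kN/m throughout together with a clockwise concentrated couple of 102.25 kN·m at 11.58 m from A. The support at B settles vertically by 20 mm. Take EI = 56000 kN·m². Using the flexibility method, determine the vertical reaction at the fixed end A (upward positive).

R_A = 103.5 kN

Take the reaction at B as the redundant and release it; the primary structure is a cantilever fixed at A.
Primary-structure tip deflection at B by superposition:
  UDL 13: wL⁴/(8EI) = 60661/EI
  clockwise couple 102.25 at a = 11.58: M₀a(2L − a)/(2EI) = 9603/EI
  δ_0 = 70264/EI
Flexibility coefficient — unit upward force at B: δ_{BB} = L³/(3EI) = 895.2/EI.
With EI = 56000 kN·m²: δ_0 = 1.2547 m and δ_{BB} = 0.015986 m/kN.
Compatibility — the beam at B must follow the support down by 0.02 m: δ_0 − R_B·δ_{BB} = 0.02, so R_B = (1.2547 − 0.02)/0.015986 = 77.24 kN.
Vertical equilibrium: R_A = ΣP − R_B = 180.7 − 77.24 = 103.5 kN.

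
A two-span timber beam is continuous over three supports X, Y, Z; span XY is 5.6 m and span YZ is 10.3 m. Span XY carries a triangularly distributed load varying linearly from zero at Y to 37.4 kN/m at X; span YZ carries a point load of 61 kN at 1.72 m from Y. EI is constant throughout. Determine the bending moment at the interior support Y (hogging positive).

Insert a hinge at Y; M_Y is the redundant, and each span becomes simply supported.
End slopes at the hinge Y, treating each span as simply supported:
  span XY: triangular load, peak 37.4: 7w₀L³/(360EI) = 127.7/EI
  span YZ: point load 61 at a = 1.72: Pab(L + b)/(6LEI) = 275/EI
  relative rotation θ_0 = (127.7 + 275)/EI = 402.7/EI
A unit hogging moment at Y produces rotation L₁/(3EI) + L₂/(3EI) = 5.3/EI.
Compatibility: M_Y·(L₁+L₂)/(3EI) = θ_0, giving M_Y = 75.99 kN·m (hogging).

M_Y = 75.99 kN·m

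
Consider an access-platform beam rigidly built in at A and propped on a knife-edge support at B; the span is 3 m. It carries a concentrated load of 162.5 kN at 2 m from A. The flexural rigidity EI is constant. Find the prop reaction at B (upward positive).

R_B = 84.26 kN

Release the roller at B. Primary structure: cantilever fixed at A.
Free-end deflection of the primary structure under the applied loading (downward +):
  point load 162.5 at a = 2: Pa²(3L − a)/(6EI) = 758.3/EI
Flexibility coefficient — unit upward force at B: δ_{BB} = L³/(3EI) = 9/EI.
Compatibility at B: δ_0 − R_B·δ_{BB} = 0, so R_B = 758.3/9 = 84.26 kN.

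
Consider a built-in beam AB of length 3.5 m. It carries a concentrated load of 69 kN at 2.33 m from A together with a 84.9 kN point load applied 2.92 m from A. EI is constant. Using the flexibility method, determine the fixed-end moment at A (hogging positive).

M_A = 24.77 kN·m

Take the two fixed-end moments M_A, M_B as redundants; the released structure is the simple span AB.
Simple-span end rotations at A and B under the given loads:
  at A: point load 69 at a = 2.33: Pab(L + b)/(6LEI) = 41.83/EI
  at B: point load 69 at a = 2.33: Pab(L + a)/(6LEI) = 52.22/EI
  at A: point load 84.9 at a = 2.92: Pab(L + b)/(6LEI) = 27.94/EI
  at B: point load 84.9 at a = 2.92: Pab(L + a)/(6LEI) = 43.96/EI
  θ_A0 = 69.77/EI,  θ_B0 = 96.18/EI
Flexibility coefficients: a unit moment at one end gives L/(3EI) there and L/(6EI) at the far end, so f₁₁ = f₂₂ = 1.167/EI and f₁₂ = f₂₁ = 0.5833/EI.
Compatibility — zero rotation at each built-in end:
  1.167 M_A + 0.5833 M_B = 69.77
  0.5833 M_A + 1.167 M_B = 96.18
Solving the pair gives M_A = 24.77 kN·m and M_B = 70.05 kN·m (hogging).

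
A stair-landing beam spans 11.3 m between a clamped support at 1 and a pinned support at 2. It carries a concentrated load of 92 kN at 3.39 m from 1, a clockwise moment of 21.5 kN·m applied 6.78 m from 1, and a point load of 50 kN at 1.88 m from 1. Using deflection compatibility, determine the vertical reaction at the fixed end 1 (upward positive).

R_1 = 126.5 kN

Choose R_2 as the redundant. The primary structure is the cantilever fixed at 1.
Deflection at 2 on the released cantilever, summing each load's contribution:
  point load 92 at a = 3.39: Pa²(3L − a)/(6EI) = 5376/EI
  clockwise couple 21.5 at a = 6.78: M₀a(2L − a)/(2EI) = 1153/EI
  point load 50 at a = 1.88: Pa²(3L − a)/(6EI) = 943.1/EI
  δ_0 = 7472/EI
Tip deflection under a unit load at 2: L³/(3EI) = 481/EI.
Compatibility at 2: δ_0 − R_2·δ_{22} = 0, so R_2 = 7472/481 = 15.54 kN.
Vertical equilibrium: R_1 = ΣP − R_2 = 142 − 15.54 = 126.5 kN.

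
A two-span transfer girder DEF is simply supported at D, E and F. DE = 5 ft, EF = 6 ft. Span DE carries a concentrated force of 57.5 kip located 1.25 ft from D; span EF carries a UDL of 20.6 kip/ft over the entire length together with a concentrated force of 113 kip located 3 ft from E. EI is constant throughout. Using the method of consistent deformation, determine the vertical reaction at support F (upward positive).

Insert a hinge at E; M_E is the redundant, and each span becomes simply supported.
Discontinuity in slope at E on the released structure — sum the simple-span end rotations:
  span DE: point load 57.5 at a = 1.25: Pab(L + a)/(6LEI) = 56.15/EI
  span EF: UDL 20.6: wL³/(24EI) = 185.4/EI
  span EF: point load 113 at a = 3: Pab(L + b)/(6LEI) = 254.2/EI
  relative rotation θ_0 = (56.15 + 439.6)/EI = 495.8/EI
A unit hogging moment at E produces rotation L₁/(3EI) + L₂/(3EI) = 3.667/EI.
Compatibility: M_E·(L₁+L₂)/(3EI) = θ_0, giving M_E = 135.2 kip·ft (hogging).
Span EF, ΣM about F: R_E^{EF}·6 = 709.8 + 135.2, so R_E^{EF} = 140.8 kip and R_F = 236.6 − 140.8 = 95.76 kip.

R_F = 95.76 kip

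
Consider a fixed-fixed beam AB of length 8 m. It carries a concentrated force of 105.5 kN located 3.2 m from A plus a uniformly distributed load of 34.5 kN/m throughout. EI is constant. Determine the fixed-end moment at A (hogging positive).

Release both end moments; the primary structure is a simply-supported span AB with redundants M_A and M_B.
End rotations of the released simple span under the applied load (×1/EI):
  at A: point load 105.5 at a = 3.2: Pab(L + b)/(6LEI) = 432.1/EI
  at B: point load 105.5 at a = 3.2: Pab(L + a)/(6LEI) = 378.1/EI
  at A: UDL 34.5: wL³/(24EI) = 736/EI
  at B: UDL 34.5: wL³/(24EI) = 736/EI
  θ_A0 = 1168/EI,  θ_B0 = 1114/EI
Flexibility coefficients: a unit moment at one end gives L/(3EI) there and L/(6EI) at the far end, so f₁₁ = f₂₂ = 2.667/EI and f₁₂ = f₂₁ = 1.333/EI.
Compatibility — zero rotation at each built-in end:
  2.667 M_A + 1.333 M_B = 1168
  1.333 M_A + 2.667 M_B = 1114
Solving the pair gives M_A = 305.5 kN·m and M_B = 265 kN·m (hogging).

M_A = 305.5 kN·m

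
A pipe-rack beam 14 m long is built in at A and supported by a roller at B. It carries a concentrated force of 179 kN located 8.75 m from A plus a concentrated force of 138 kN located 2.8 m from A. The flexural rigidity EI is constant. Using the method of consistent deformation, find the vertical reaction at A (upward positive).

Release the roller at B. Primary structure: cantilever fixed at A.
Primary-structure tip deflection at B by superposition:
  point load 179 at a = 8.75: Pa²(3L − a)/(6EI) = 75947/EI
  point load 138 at a = 2.8: Pa²(3L − a)/(6EI) = 7069/EI
  δ_0 = 83015/EI
Tip deflection under a unit load at B: L³/(3EI) = 914.7/EI.
Compatibility at B: δ_0 − R_B·δ_{BB} = 0, so R_B = 83015/914.7 = 90.76 kN.
Vertical equilibrium: R_A = ΣP − R_B = 317 − 90.76 = 226.2 kN.

R_A = 226.2 kN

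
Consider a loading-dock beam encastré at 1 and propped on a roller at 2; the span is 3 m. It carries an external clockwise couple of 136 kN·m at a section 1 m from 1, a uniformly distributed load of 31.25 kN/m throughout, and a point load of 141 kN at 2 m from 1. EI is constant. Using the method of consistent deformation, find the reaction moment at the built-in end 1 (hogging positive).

M_1 = 120.5 kN·m

Take the reaction at 2 as the redundant and release it; the primary structure is a cantilever fixed at 1.
Deflection at 2 on the released cantilever, summing each load's contribution:
  clockwise couple 136 at a = 1: M₀a(2L − a)/(2EI) = 340/EI
  UDL 31.25: wL⁴/(8EI) = 316.4/EI
  point load 141 at a = 2: Pa²(3L − a)/(6EI) = 658/EI
  δ_0 = 1314/EI
Tip deflection under a unit load at 2: L³/(3EI) = 9/EI.
Compatibility at 2: δ_0 − R_2·δ_{22} = 0, so R_2 = 1314/9 = 146 kN.
Moment equilibrium about 1: M_1 = Σ(load moments about 1) − R_2·L = 558.6 − 146×3 = 120.5 kN·m.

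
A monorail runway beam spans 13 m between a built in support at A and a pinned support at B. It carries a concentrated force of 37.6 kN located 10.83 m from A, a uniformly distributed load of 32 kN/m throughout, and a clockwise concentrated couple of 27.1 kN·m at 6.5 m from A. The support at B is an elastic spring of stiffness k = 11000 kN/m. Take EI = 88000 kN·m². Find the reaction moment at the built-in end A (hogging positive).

Take the reaction at B as the redundant and release it; the primary structure is a cantilever fixed at A.
Primary-structure tip deflection at B by superposition:
  point load 37.6 at a = 10.83: Pa²(3L − a)/(6EI) = 20705/EI
  UDL 32: wL⁴/(8EI) = 114244/EI
  clockwise couple 27.1 at a = 6.5: M₀a(2L − a)/(2EI) = 1717/EI
  δ_0 = 136667/EI
Flexibility coefficient — unit upward force at B: δ_{BB} = L³/(3EI) = 732.3/EI.
With EI = 88000 kN·m²: δ_0 = 1.553 m and δ_{BB} = 0.008322 m/kN.
Compatibility — the spring shortens by R_B/k under the reaction it provides: δ_0 − R_B·δ_{BB} = R_B/k. With 1/k = 0.000091 m/kN, R_B = δ_0 / (δ_{BB} + 1/k) = 1.553 / (0.008322 + 0.000091) = 184.6 kN.
Moment equilibrium about A: M_A = Σ(load moments about A) − R_B·L = 3138 − 184.6×13 = 738.5 kN·m.

M_A = 738.5 kN·m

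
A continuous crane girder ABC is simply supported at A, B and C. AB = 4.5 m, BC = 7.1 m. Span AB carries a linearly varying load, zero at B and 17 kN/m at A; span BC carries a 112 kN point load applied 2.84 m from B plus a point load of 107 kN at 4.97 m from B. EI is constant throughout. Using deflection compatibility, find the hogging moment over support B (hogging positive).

Insert a hinge at B; M_B is the redundant, and each span becomes simply supported.
End slopes at the hinge B, treating each span as simply supported:
  span AB: triangular load, peak 17: 7w₀L³/(360EI) = 30.12/EI
  span BC: point load 112 at a = 2.84: Pab(L + b)/(6LEI) = 361.3/EI
  span BC: point load 107 at a = 4.97: Pab(L + b)/(6LEI) = 245.4/EI
  relative rotation θ_0 = (30.12 + 606.8)/EI = 636.9/EI
A unit hogging moment at B produces rotation L₁/(3EI) + L₂/(3EI) = 3.867/EI.
Slope continuity at B: θ_0 = M_B·3.867/EI, so M_B = 636.9/3.867 = 164.7 kN·m (hogging).

M_B = 164.7 kN·m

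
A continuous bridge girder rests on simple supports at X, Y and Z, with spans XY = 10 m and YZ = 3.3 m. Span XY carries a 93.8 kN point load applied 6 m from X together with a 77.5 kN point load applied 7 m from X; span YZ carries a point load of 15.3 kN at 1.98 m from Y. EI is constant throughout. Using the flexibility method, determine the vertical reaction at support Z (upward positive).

R_Z = -64.01 kN

Release continuity at Y by inserting a hinge; the redundant is the internal moment M_Y. The primary structure is two simply-supported spans XY and YZ.
Discontinuity in slope at Y on the released structure — sum the simple-span end rotations:
  span XY: point load 93.8 at a = 6: Pab(L + a)/(6LEI) = 600.3/EI
  span XY: point load 77.5 at a = 7: Pab(L + a)/(6LEI) = 461.1/EI
  span YZ: point load 15.3 at a = 1.98: Pab(L + b)/(6LEI) = 9.331/EI
  relative rotation θ_0 = (1061 + 9.331)/EI = 1071/EI
A unit hogging moment at Y produces rotation L₁/(3EI) + L₂/(3EI) = 4.433/EI.
Compatibility: M_Y·(L₁+L₂)/(3EI) = θ_0, giving M_Y = 241.5 kN·m (hogging).
Span YZ, ΣM about Z: R_Y^{YZ}·3.3 = 20.2 + 241.5, so R_Y^{YZ} = 79.31 kN and R_Z = 15.3 − 79.31 = -64.01 kN.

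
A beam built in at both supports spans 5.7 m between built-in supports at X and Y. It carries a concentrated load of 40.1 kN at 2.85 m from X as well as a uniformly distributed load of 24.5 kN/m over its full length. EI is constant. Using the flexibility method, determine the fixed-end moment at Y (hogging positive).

M_Y = 94.91 kN·m

Release both end moments; the primary structure is a simply-supported span XY with redundants M_X and M_Y.
End rotations of the released simple span under the applied load (×1/EI):
  at X: point load 40.1 at a = 2.85: Pab(L + b)/(6LEI) = 81.43/EI
  at Y: point load 40.1 at a = 2.85: Pab(L + a)/(6LEI) = 81.43/EI
  at X: UDL 24.5: wL³/(24EI) = 189.1/EI
  at Y: UDL 24.5: wL³/(24EI) = 189.1/EI
  θ_X0 = 270.5/EI,  θ_Y0 = 270.5/EI
Flexibility coefficients: a unit moment at one end gives L/(3EI) there and L/(6EI) at the far end, so f₁₁ = f₂₂ = 1.9/EI and f₁₂ = f₂₁ = 0.95/EI.
Compatibility — zero rotation at each built-in end:
  1.9 M_X + 0.95 M_Y = 270.5
  0.95 M_X + 1.9 M_Y = 270.5
Solving the pair gives M_X = 94.91 kN·m and M_Y = 94.91 kN·m (hogging).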